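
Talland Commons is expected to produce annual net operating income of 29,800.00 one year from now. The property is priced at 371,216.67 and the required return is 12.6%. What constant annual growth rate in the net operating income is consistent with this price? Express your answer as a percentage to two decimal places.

P = D₁/(r−g) ⇒ g = r − D₁/P = 0.126 − 29,800.00/371,216.67 = 0.045723

4.57%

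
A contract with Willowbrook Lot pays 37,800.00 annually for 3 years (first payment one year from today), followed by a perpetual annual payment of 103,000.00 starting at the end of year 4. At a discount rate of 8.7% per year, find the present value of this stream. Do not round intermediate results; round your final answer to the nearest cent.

PV of 3-year annuity: 37,800.00 × [1 − (1+0.087)^−3] / 0.087 = 96196.84421
Perpetuity value at year 3: 103,000.00 / 0.087 = 1183908.04598
PV of perpetuity: 1183908.04598 / (1+0.087)^3 = 921784.36996
Total PV = 96196.84421 + 921784.36996 = 1017981.21417

1017981.21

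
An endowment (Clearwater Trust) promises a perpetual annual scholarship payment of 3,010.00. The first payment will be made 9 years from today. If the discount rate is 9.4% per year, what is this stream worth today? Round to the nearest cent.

Value at end of year 8: C / r = 3,010.00 / 0.094 = 32,021.2766
Discount to today: PV = 32,021.2766 / (1 + 0.094)^8 = 32,021.2766 / 2.051817 = 15,606.30

15606.30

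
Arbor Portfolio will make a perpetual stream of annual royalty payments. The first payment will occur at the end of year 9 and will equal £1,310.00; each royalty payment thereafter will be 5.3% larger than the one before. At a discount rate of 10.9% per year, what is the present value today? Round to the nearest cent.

£10224.24

Value at end of year 8: C₁ / (r − g) = £1,310.00 / (0.109 − 0.053) = £23,392.8571
Discount to today: PV = £23,392.8571 / (1 + 0.109)^8 = £23,392.8571 / 2.287981 = £10,224.24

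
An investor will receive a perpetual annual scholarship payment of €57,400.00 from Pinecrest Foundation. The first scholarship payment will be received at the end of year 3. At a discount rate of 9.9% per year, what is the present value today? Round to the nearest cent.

Value at end of year 2: C / r = €57,400.00 / 0.099 = €579,797.9798
Discount to today: PV = €579,797.9798 / (1 + 0.099)^2 = €579,797.9798 / 1.207801 = €480,044.30

€480044.30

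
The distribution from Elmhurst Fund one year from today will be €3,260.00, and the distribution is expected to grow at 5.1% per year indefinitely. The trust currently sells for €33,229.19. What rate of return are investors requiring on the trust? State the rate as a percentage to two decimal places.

P = D₁/(r − g) ⇒ r = D₁/P + g = €3,260.0000/€33,229.19 + 0.051 = 0.098107 + 0.051 = 0.149107

14.91%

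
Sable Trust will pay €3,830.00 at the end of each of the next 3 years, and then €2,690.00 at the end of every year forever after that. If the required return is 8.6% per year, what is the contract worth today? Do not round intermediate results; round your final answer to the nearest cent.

PV of 3-year annuity: €3,830.00 × [1 − (1+0.086)^−3] / 0.086 = 9764.39084
Perpetuity value at year 3: €2,690.00 / 0.086 = 31279.06977
PV of perpetuity: 31279.06977 / (1+0.086)^3 = 24421.05114
Total PV = 9764.39084 + 24421.05114 = 34185.44198

€34185.44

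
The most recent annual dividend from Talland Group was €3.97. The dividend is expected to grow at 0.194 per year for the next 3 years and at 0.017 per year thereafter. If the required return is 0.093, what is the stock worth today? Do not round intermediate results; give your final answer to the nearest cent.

€83.50

D_1 = 4.74018
D_2 = 5.65977
D_3 = 6.75777
Terminal value at year 3: TV = D_3×(1+g_2)/(r−g_2) = 6.87265/0.076 = 90.42965
P_0 = D_1/(1+r)^1 + D_2/(1+r)^2 + D_3/(1+r)^3 + TV/(1+r)^3
    = 4.33685 + 4.73760 + 5.17539 + 69.25488 = 83.50472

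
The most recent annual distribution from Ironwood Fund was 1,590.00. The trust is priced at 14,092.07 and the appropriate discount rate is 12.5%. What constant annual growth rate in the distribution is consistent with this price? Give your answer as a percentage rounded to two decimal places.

P = D₀(1+g)/(r−g) ⇒ P(r−g) = D₀(1+g) ⇒ g(P+D₀) = P·r − D₀
g = (P·r − D₀)/(P + D₀) = (14,092.07×0.125 − 1,590.00) / (14,092.07 + 1,590.00) = 0.010937

1.09%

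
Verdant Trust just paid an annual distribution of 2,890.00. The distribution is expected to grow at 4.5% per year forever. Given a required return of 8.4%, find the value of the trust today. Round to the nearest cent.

77437.18

D₁ = D₀ × (1 + g) = 2,890.00 × 1.045 = 3,020.0500
Growing perpetuity: P = D₁ / (r − g) = 3,020.0500 / (0.084 − 0.045) = 77,437.18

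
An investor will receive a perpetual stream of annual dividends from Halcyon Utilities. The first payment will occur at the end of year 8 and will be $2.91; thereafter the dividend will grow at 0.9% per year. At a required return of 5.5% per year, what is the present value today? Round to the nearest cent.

$43.49

Value at end of year 7: C₁ / (r − g) = $2.91 / (0.055 − 0.009) = $63.2609
Discount to today: PV = $63.2609 / (1 + 0.055)^7 = $63.2609 / 1.454679 = $43.49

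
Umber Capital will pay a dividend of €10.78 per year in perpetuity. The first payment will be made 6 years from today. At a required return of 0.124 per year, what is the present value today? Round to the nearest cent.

€48.46

Value at end of year 5: C / r = €10.78 / 0.124 = €86.9355
Discount to today: PV = €86.9355 / (1 + 0.124)^5 = €86.9355 / 1.794038 = €48.46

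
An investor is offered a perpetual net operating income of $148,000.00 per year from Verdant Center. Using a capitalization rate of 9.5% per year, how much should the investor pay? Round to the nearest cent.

Level perpetuity: PV = C / r = $148,000.00 / 0.095 = $1,557,894.74

$1557894.74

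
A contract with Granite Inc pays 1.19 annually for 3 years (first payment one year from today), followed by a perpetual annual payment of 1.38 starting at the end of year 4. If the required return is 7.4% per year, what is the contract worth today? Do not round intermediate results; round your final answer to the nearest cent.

PV of 3-year annuity: 1.19 × [1 − (1+0.074)^−3] / 0.074 = 3.10025
Perpetuity value at year 3: 1.38 / 0.074 = 18.64865
PV of perpetuity: 18.64865 / (1+0.074)^3 = 15.05340
Total PV = 3.10025 + 15.05340 = 18.15365

18.15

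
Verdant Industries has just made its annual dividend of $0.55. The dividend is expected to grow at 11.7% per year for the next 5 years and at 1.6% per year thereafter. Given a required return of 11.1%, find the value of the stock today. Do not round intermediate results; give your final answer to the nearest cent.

D_1 = 0.61435
D_2 = 0.68623
D_3 = 0.76652
D_4 = 0.85620
D_5 = 0.95638
Terminal value at year 5: TV = D_5×(1+g_2)/(r−g_2) = 0.97168/0.095 = 10.22819
P_0 = D_1/(1+r)^1 + D_2/(1+r)^2 + D_3/(1+r)^3 + D_4/(1+r)^4 + D_5/(1+r)^5 + TV/(1+r)^5
    = 0.55297 + 0.55596 + 0.55896 + 0.56198 + 0.56501 + 6.04266 = 8.83754

$8.84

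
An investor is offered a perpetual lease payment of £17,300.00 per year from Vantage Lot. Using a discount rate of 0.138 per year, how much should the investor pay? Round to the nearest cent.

£125362.32

Level perpetuity: PV = C / r = £17,300.00 / 0.138 = £125,362.32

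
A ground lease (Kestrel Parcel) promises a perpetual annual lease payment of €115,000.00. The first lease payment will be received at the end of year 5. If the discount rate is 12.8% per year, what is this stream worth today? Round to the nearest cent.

Value at end of year 4: C / r = €115,000.00 / 0.128 = €898,437.5000
Discount to today: PV = €898,437.5000 / (1 + 0.128)^4 = €898,437.5000 / 1.618961 = €554,946.95

€554946.95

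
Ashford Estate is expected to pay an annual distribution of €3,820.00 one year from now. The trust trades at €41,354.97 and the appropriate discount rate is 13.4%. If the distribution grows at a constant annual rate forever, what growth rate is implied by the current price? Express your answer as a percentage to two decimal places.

4.16%

P = D₁/(r−g) ⇒ g = r − D₁/P = 0.134 − €3,820.00/€41,354.97 = 0.041629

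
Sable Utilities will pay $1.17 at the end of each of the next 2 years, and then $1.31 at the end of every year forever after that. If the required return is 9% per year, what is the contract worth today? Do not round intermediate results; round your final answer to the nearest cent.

$14.31

PV of 2-year annuity: $1.17 × [1 − (1+0.09)^−2] / 0.09 = 2.05816
Perpetuity value at year 2: $1.31 / 0.09 = 14.55556
PV of perpetuity: 14.55556 / (1+0.09)^2 = 12.25112
Total PV = 2.05816 + 12.25112 = 14.30928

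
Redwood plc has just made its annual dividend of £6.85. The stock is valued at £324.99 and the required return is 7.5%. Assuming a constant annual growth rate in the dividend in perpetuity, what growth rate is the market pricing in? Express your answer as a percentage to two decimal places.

5.28%

P = D₀(1+g)/(r−g) ⇒ P(r−g) = D₀(1+g) ⇒ g(P+D₀) = P·r − D₀
g = (P·r − D₀)/(P + D₀) = (£324.99×0.075 − £6.85) / (£324.99 + £6.85) = 0.052809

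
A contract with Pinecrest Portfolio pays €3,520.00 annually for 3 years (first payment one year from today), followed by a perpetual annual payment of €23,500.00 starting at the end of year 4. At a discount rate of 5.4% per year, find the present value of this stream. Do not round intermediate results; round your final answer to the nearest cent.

€381179.95

PV of 3-year annuity: €3,520.00 × [1 − (1+0.054)^−3] / 0.054 = 9514.43533
Perpetuity value at year 3: €23,500.00 / 0.054 = 435185.18519
PV of perpetuity: 435185.18519 / (1+0.054)^3 = 371665.51747
Total PV = 9514.43533 + 371665.51747 = 381179.95280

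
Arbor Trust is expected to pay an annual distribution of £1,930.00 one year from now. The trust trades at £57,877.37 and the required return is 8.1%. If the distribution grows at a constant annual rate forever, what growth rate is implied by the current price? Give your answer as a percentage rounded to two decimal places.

4.77%

P = D₁/(r−g) ⇒ g = r − D₁/P = 0.081 − £1,930.00/£57,877.37 = 0.047654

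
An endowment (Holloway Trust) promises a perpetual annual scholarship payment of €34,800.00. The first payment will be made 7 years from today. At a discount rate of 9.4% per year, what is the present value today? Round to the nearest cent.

Value at end of year 6: C / r = €34,800.00 / 0.094 = €370,212.7660
Discount to today: PV = €370,212.7660 / (1 + 0.094)^6 = €370,212.7660 / 1.714368 = €215,947.14

€215947.14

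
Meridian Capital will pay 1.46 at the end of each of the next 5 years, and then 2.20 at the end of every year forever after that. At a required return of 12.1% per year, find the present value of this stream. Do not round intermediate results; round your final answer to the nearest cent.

PV of 5-year annuity: 1.46 × [1 − (1+0.121)^−5] / 0.121 = 5.24996
Perpetuity value at year 5: 2.20 / 0.121 = 18.18182
PV of perpetuity: 18.18182 / (1+0.121)^5 = 10.27092
Total PV = 5.24996 + 10.27092 = 15.52088

15.52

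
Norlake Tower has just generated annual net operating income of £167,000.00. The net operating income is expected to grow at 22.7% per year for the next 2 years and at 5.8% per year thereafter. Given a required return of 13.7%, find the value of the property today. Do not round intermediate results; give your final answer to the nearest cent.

£2979316.59

D_1 = 204909.00000
D_2 = 251423.34300
Terminal value at year 2: TV = D_2×(1+g_2)/(r−g_2) = 266005.89689/0.079 = 3367163.25182
P_0 = D_1/(1+r)^1 + D_2/(1+r)^2 + TV/(1+r)^2
    = 180218.99736 + 194484.35335 + 2604613.23858 = 2979316.58929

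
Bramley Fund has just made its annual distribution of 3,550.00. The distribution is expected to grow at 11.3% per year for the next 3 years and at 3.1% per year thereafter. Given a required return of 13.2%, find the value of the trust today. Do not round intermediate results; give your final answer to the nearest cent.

44740.34

D_1 = 3951.15000
D_2 = 4397.62995
D_3 = 4894.56213
Terminal value at year 3: TV = D_3×(1+g_2)/(r−g_2) = 5046.29356/0.101 = 49963.30258
P_0 = D_1/(1+r)^1 + D_2/(1+r)^2 + D_3/(1+r)^3 + TV/(1+r)^3
    = 3490.41519 + 3431.83049 + 3374.22909 + 34443.86330 = 44740.33808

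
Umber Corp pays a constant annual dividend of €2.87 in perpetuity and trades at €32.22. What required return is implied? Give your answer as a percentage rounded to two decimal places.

8.91%

P = C/r ⇒ r = C/P = €2.87/€32.22 = 0.089075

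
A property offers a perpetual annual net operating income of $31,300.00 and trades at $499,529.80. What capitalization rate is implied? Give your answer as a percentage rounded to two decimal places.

P = C/r ⇒ r = C/P = $31,300.00/$499,529.80 = 0.062659

6.27%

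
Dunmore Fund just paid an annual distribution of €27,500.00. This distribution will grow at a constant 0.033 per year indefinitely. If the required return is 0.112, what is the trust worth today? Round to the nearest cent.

€359588.61

D₁ = D₀ × (1 + g) = €27,500.00 × 1.033 = €28,407.5000
Growing perpetuity: P = D₁ / (r − g) = €28,407.5000 / (0.112 − 0.033) = €359,588.61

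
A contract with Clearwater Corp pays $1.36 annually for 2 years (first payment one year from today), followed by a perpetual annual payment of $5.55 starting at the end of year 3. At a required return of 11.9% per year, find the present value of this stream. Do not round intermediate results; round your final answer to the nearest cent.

$39.55

PV of 2-year annuity: $1.36 × [1 − (1+0.119)^−2] / 0.119 = 2.30149
Perpetuity value at year 2: $5.55 / 0.119 = 46.63866
PV of perpetuity: 46.63866 / (1+0.119)^2 = 37.24653
Total PV = 2.30149 + 37.24653 = 39.54803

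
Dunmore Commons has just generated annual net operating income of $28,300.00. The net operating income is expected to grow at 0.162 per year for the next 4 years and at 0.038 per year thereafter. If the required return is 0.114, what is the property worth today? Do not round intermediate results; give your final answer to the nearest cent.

$583496.93

D_1 = 32884.60000
D_2 = 38211.90520
D_3 = 44402.23384
D_4 = 51595.39572
Terminal value at year 4: TV = D_4×(1+g_2)/(r−g_2) = 53556.02076/0.076 = 704684.48372
P_0 = D_1/(1+r)^1 + D_2/(1+r)^2 + D_3/(1+r)^3 + D_4/(1+r)^4 + TV/(1+r)^4
    = 29519.38959 + 30791.32020 + 32118.05572 + 33501.95758 + 457566.21011 = 583496.93319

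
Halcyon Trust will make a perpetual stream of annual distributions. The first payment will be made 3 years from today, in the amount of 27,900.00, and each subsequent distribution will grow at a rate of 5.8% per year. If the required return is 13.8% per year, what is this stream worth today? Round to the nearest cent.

Value at end of year 2: C₁ / (r − g) = 27,900.00 / (0.138 − 0.058) = 348,750.0000
Discount to today: PV = 348,750.0000 / (1 + 0.138)^2 = 348,750.0000 / 1.295044 = 269,295.87

269295.87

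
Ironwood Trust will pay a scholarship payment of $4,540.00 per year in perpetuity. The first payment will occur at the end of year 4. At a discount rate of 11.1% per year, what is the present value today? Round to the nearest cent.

Value at end of year 3: C / r = $4,540.00 / 0.111 = $40,900.9009
Discount to today: PV = $40,900.9009 / (1 + 0.111)^3 = $40,900.9009 / 1.371331 = $29,825.70

$29825.70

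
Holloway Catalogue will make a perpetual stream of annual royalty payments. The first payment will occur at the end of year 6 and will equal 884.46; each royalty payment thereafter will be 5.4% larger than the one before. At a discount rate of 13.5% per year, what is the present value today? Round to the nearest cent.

5797.14

Value at end of year 5: C₁ / (r − g) = 884.46 / (0.135 − 0.054) = 10,919.2593
Discount to today: PV = 10,919.2593 / (1 + 0.135)^5 = 10,919.2593 / 1.883559 = 5,797.14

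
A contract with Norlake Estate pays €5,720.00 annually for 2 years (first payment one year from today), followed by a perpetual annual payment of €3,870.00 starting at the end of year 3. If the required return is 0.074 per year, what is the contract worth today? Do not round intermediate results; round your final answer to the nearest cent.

PV of 2-year annuity: €5,720.00 × [1 − (1+0.074)^−2] / 0.074 = 10284.80870
Perpetuity value at year 2: €3,870.00 / 0.074 = 52297.29730
PV of perpetuity: 52297.29730 / (1+0.074)^2 = 45338.86903
Total PV = 10284.80870 + 45338.86903 = 55623.67773

€55623.68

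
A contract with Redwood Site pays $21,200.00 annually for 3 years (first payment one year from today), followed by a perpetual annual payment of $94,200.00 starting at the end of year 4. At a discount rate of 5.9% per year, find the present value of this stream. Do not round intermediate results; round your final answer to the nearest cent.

$1401118.71

PV of 3-year annuity: $21,200.00 × [1 − (1+0.059)^−3] / 0.059 = 56772.86173
Perpetuity value at year 3: $94,200.00 / 0.059 = 1596610.16949
PV of perpetuity: 1596610.16949 / (1+0.059)^3 = 1344345.84994
Total PV = 56772.86173 + 1344345.84994 = 1401118.71166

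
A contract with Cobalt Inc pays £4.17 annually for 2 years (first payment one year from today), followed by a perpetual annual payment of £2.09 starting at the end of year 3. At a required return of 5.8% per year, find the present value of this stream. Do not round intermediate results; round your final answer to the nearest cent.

PV of 2-year annuity: £4.17 × [1 − (1+0.058)^−2] / 0.058 = 7.66673
Perpetuity value at year 2: £2.09 / 0.058 = 36.03448
PV of perpetuity: 36.03448 / (1+0.058)^2 = 32.19193
Total PV = 7.66673 + 32.19193 = 39.85865

£39.86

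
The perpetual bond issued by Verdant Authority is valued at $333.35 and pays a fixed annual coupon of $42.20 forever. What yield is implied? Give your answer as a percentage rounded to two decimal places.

12.66%

P = C/r ⇒ r = C/P = $42.20/$333.35 = 0.126594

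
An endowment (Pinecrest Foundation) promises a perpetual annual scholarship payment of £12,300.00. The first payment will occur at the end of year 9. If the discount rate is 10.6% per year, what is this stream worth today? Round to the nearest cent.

Value at end of year 8: C / r = £12,300.00 / 0.106 = £116,037.7358
Discount to today: PV = £116,037.7358 / (1 + 0.106)^8 = £116,037.7358 / 2.238933 = £51,827.26

£51827.26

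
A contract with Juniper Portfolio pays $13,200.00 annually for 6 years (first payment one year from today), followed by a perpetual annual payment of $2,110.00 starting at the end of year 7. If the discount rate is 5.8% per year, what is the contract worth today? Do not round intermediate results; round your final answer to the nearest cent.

PV of 6-year annuity: $13,200.00 × [1 − (1+0.058)^−6] / 0.058 = 65318.56258
Perpetuity value at year 6: $2,110.00 / 0.058 = 36379.31034
PV of perpetuity: 36379.31034 / (1+0.058)^6 = 25938.23708
Total PV = 65318.56258 + 25938.23708 = 91256.79966

$91256.80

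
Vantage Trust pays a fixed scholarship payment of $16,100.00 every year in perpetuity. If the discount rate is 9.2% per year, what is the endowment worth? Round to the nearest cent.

$175000.00

Level perpetuity: PV = C / r = $16,100.00 / 0.092 = $175,000.00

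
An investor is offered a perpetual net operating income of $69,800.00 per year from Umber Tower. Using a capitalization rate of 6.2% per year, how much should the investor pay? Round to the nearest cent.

$1125806.45

Level perpetuity: PV = C / r = $69,800.00 / 0.062 = $1,125,806.45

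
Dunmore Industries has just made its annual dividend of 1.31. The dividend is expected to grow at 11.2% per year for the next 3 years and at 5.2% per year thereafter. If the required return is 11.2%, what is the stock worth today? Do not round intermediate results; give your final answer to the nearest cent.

D_1 = 1.45672
D_2 = 1.61987
D_3 = 1.80130
Terminal value at year 3: TV = D_3×(1+g_2)/(r−g_2) = 1.89497/0.06 = 31.58276
P_0 = D_1/(1+r)^1 + D_2/(1+r)^2 + D_3/(1+r)^3 + TV/(1+r)^3
    = 1.31000 + 1.31000 + 1.31000 + 22.96867 = 26.89867

26.90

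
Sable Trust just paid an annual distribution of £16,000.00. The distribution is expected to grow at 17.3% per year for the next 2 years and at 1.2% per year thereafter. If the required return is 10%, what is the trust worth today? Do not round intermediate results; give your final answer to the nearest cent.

D_1 = 18768.00000
D_2 = 22014.86400
Terminal value at year 2: TV = D_2×(1+g_2)/(r−g_2) = 22279.04237/0.088 = 253170.93600
P_0 = D_1/(1+r)^1 + D_2/(1+r)^2 + TV/(1+r)^2
    = 17061.81818 + 18194.10248 + 209232.17851 = 244488.09917

£244488.10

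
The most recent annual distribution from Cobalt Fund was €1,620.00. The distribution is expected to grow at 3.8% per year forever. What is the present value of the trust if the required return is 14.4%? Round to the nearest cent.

€15863.77

D₁ = D₀ × (1 + g) = €1,620.00 × 1.038 = €1,681.5600
Growing perpetuity: P = D₁ / (r − g) = €1,681.5600 / (0.144 − 0.038) = €15,863.77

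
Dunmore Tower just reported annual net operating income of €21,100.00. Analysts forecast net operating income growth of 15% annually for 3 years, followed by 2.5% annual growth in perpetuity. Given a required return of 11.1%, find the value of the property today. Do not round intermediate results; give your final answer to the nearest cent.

D_1 = 24265.00000
D_2 = 27904.75000
D_3 = 32090.46250
Terminal value at year 3: TV = D_3×(1+g_2)/(r−g_2) = 32892.72406/0.086 = 382473.53561
P_0 = D_1/(1+r)^1 + D_2/(1+r)^2 + D_3/(1+r)^3 + TV/(1+r)^3
    = 21840.68407 + 22607.36875 + 23400.96675 + 278906.87115 = 346755.89072

€346755.89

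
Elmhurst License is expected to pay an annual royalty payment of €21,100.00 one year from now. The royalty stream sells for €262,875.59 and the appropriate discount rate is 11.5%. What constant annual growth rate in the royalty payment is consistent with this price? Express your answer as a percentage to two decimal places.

P = D₁/(r−g) ⇒ g = r − D₁/P = 0.115 − €21,100.00/€262,875.59 = 0.034734

3.47%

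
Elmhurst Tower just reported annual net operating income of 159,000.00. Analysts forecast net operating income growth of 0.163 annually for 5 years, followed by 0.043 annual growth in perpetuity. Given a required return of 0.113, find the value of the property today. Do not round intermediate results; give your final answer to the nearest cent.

D_1 = 184917.00000
D_2 = 215058.47100
D_3 = 250113.00177
D_4 = 290881.42106
D_5 = 338295.09270
Terminal value at year 5: TV = D_5×(1+g_2)/(r−g_2) = 352841.78168/0.07 = 5040596.88116
P_0 = D_1/(1+r)^1 + D_2/(1+r)^2 + D_3/(1+r)^3 + D_4/(1+r)^4 + D_5/(1+r)^5 + TV/(1+r)^5
    = 166142.85714 + 173606.59736 + 181405.63587 + 189555.03551 + 198070.53575 + 2951250.98273 = 3860031.64436

3860031.64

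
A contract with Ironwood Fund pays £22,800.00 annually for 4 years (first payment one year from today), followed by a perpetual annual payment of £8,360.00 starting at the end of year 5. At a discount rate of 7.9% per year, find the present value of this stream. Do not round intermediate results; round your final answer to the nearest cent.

£153756.55

PV of 4-year annuity: £22,800.00 × [1 − (1+0.079)^−4] / 0.079 = 75684.88890
Perpetuity value at year 4: £8,360.00 / 0.079 = 105822.78481
PV of perpetuity: 105822.78481 / (1+0.079)^4 = 78071.65888
Total PV = 75684.88890 + 78071.65888 = 153756.54778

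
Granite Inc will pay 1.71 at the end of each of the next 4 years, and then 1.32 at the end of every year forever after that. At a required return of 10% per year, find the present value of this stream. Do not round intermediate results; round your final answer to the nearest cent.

PV of 4-year annuity: 1.71 × [1 − (1+0.1)^−4] / 0.1 = 5.42047
Perpetuity value at year 4: 1.32 / 0.1 = 13.20000
PV of perpetuity: 13.20000 / (1+0.1)^4 = 9.01578
Total PV = 5.42047 + 9.01578 = 14.43625

14.44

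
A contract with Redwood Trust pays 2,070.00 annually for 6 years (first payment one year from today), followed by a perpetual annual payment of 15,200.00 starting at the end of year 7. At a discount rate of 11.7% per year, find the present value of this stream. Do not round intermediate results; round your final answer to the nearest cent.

75469.95

PV of 6-year annuity: 2,070.00 × [1 − (1+0.117)^−6] / 0.117 = 8583.41795
Perpetuity value at year 6: 15,200.00 / 0.117 = 129914.52991
PV of perpetuity: 129914.52991 / (1+0.117)^6 = 66886.53334
Total PV = 8583.41795 + 66886.53334 = 75469.95130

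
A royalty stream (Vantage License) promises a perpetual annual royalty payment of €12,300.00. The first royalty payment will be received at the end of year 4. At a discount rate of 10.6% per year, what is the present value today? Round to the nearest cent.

Value at end of year 3: C / r = €12,300.00 / 0.106 = €116,037.7358
Discount to today: PV = €116,037.7358 / (1 + 0.106)^3 = €116,037.7358 / 1.352899 = €85,769.69

€85769.69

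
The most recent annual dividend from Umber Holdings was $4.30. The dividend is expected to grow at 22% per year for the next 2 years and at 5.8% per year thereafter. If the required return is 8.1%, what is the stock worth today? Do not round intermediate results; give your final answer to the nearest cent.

D_1 = 5.24600
D_2 = 6.40012
Terminal value at year 2: TV = D_2×(1+g_2)/(r−g_2) = 6.77133/0.023 = 294.40552
P_0 = D_1/(1+r)^1 + D_2/(1+r)^2 + TV/(1+r)^2
    = 4.85291 + 5.47692 + 251.93851 = 262.26835

$262.27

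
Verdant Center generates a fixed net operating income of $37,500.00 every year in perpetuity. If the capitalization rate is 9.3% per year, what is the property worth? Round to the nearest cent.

$403225.81

Level perpetuity: PV = C / r = $37,500.00 / 0.093 = $403,225.81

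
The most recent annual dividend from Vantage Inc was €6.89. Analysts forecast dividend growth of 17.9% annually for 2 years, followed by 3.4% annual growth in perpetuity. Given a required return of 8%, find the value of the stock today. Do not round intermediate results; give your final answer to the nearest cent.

€200.30

D_1 = 8.12331
D_2 = 9.57738
Terminal value at year 2: TV = D_2×(1+g_2)/(r−g_2) = 9.90301/0.046 = 215.28290
P_0 = D_1/(1+r)^1 + D_2/(1+r)^2 + TV/(1+r)^2
    = 7.52158 + 8.21106 + 184.57039 = 200.30303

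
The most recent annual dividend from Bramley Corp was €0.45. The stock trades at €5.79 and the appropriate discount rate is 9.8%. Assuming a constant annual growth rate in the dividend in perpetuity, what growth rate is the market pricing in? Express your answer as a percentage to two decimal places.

1.88%

P = D₀(1+g)/(r−g) ⇒ P(r−g) = D₀(1+g) ⇒ g(P+D₀) = P·r − D₀
g = (P·r − D₀)/(P + D₀) = (€5.79×0.098 − €0.45) / (€5.79 + €0.45) = 0.018817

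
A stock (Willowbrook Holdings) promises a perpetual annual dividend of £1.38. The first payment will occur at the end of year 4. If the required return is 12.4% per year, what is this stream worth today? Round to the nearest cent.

£7.84

Value at end of year 3: C / r = £1.38 / 0.124 = £11.1290
Discount to today: PV = £11.1290 / (1 + 0.124)^3 = £11.1290 / 1.420035 = £7.84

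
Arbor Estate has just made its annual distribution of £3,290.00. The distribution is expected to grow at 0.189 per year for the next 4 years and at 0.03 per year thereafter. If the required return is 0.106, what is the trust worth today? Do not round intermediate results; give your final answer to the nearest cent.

£75377.46

D_1 = 3911.81000
D_2 = 4651.14209
D_3 = 5530.20795
D_4 = 6575.41725
Terminal value at year 4: TV = D_4×(1+g_2)/(r−g_2) = 6772.67976/0.076 = 89114.20742
P_0 = D_1/(1+r)^1 + D_2/(1+r)^2 + D_3/(1+r)^3 + D_4/(1+r)^4 + TV/(1+r)^4
    = 3536.89873 + 3802.32604 + 4087.67238 + 4394.43261 + 59556.12613 = 75377.45589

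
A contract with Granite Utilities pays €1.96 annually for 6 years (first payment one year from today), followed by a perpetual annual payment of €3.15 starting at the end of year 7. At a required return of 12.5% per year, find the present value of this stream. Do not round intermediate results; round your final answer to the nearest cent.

€20.38

PV of 6-year annuity: €1.96 × [1 − (1+0.125)^−6] / 0.125 = 7.94552
Perpetuity value at year 6: €3.15 / 0.125 = 25.20000
PV of perpetuity: 25.20000 / (1+0.125)^6 = 12.43041
Total PV = 7.94552 + 12.43041 = 20.37593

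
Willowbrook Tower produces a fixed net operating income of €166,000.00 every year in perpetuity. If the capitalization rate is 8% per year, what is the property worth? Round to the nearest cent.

€2075000.00

Level perpetuity: PV = C / r = €166,000.00 / 0.08 = €2,075,000.00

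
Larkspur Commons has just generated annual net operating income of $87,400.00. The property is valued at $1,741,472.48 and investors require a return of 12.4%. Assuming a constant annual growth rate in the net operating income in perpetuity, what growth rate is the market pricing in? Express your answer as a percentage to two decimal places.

P = D₀(1+g)/(r−g) ⇒ P(r−g) = D₀(1+g) ⇒ g(P+D₀) = P·r − D₀
g = (P·r − D₀)/(P + D₀) = ($1,741,472.48×0.124 − $87,400.00) / ($1,741,472.48 + $87,400.00) = 0.070285

7.03%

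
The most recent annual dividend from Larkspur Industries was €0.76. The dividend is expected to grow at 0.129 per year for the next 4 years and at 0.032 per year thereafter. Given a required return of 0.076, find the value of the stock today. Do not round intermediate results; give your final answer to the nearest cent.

€25.04

D_1 = 0.85804
D_2 = 0.96873
D_3 = 1.09369
D_4 = 1.23478
Terminal value at year 4: TV = D_4×(1+g_2)/(r−g_2) = 1.27429/0.044 = 28.96119
P_0 = D_1/(1+r)^1 + D_2/(1+r)^2 + D_3/(1+r)^3 + D_4/(1+r)^4 + TV/(1+r)^4
    = 0.79743 + 0.83671 + 0.87793 + 0.92117 + 21.60565 = 25.03890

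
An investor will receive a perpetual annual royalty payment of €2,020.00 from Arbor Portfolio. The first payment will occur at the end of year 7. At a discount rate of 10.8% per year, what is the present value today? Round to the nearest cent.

€10108.55

Value at end of year 6: C / r = €2,020.00 / 0.108 = €18,703.7037
Discount to today: PV = €18,703.7037 / (1 + 0.108)^6 = €18,703.7037 / 1.850285 = €10,108.55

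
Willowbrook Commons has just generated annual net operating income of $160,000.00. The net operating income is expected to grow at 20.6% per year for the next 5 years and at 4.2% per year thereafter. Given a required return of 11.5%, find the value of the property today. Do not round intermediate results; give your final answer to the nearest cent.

D_1 = 192960.00000
D_2 = 232709.76000
D_3 = 280647.97056
D_4 = 338461.45250
D_5 = 408184.51171
Terminal value at year 5: TV = D_5×(1+g_2)/(r−g_2) = 425328.26120/0.073 = 5826414.53700
P_0 = D_1/(1+r)^1 + D_2/(1+r)^2 + D_3/(1+r)^3 + D_4/(1+r)^4 + D_5/(1+r)^5 + TV/(1+r)^5
    = 173058.29596 + 187182.33626 + 202459.10093 + 218982.66880 + 236854.79693 + 3380858.88222 = 4399396.08111

$4399396.08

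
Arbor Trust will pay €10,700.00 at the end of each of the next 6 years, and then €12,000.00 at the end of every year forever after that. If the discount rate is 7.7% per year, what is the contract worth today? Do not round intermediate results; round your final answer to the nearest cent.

PV of 6-year annuity: €10,700.00 × [1 − (1+0.077)^−6] / 0.077 = 49918.23393
Perpetuity value at year 6: €12,000.00 / 0.077 = 155844.15584
PV of perpetuity: 155844.15584 / (1+0.077)^6 = 99861.08976
Total PV = 49918.23393 + 99861.08976 = 149779.32368

€149779.32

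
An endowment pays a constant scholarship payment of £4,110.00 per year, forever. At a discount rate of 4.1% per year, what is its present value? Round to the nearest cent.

Level perpetuity: PV = C / r = £4,110.00 / 0.041 = £100,243.90

£100243.90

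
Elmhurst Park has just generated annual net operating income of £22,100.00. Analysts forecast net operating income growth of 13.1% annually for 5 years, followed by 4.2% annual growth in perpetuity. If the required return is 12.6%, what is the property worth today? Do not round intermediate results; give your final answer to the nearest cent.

D_1 = 24995.10000
D_2 = 28269.45810
D_3 = 31972.75711
D_4 = 36161.18829
D_5 = 40898.30396
Terminal value at year 5: TV = D_5×(1+g_2)/(r−g_2) = 42616.03273/0.084 = 507333.72292
P_0 = D_1/(1+r)^1 + D_2/(1+r)^2 + D_3/(1+r)^3 + D_4/(1+r)^4 + D_5/(1+r)^5 + TV/(1+r)^5
    = 22198.13499 + 22296.70575 + 22395.71421 + 22495.16232 + 22595.05203 + 280286.24066 = 392267.00997

£392267.01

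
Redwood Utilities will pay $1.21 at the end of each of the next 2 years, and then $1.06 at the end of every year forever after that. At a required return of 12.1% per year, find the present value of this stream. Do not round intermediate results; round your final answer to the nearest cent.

PV of 2-year annuity: $1.21 × [1 − (1+0.121)^−2] / 0.121 = 2.04228
Perpetuity value at year 2: $1.06 / 0.121 = 8.76033
PV of perpetuity: 8.76033 / (1+0.121)^2 = 6.97123
Total PV = 2.04228 + 6.97123 = 9.01351

$9.01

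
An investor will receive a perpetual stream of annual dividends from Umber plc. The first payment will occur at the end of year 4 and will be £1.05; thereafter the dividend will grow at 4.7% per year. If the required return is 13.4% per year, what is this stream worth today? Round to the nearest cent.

£8.28

Value at end of year 3: C₁ / (r − g) = £1.05 / (0.134 − 0.047) = £12.0690
Discount to today: PV = £12.0690 / (1 + 0.134)^3 = £12.0690 / 1.458274 = £8.28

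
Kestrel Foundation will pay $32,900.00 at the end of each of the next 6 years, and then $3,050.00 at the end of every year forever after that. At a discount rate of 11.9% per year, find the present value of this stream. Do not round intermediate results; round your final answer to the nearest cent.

$148704.13

PV of 6-year annuity: $32,900.00 × [1 − (1+0.119)^−6] / 0.119 = 135649.26613
Perpetuity value at year 6: $3,050.00 / 0.119 = 25630.25210
PV of perpetuity: 25630.25210 / (1+0.119)^6 = 13054.86421
Total PV = 135649.26613 + 13054.86421 = 148704.13034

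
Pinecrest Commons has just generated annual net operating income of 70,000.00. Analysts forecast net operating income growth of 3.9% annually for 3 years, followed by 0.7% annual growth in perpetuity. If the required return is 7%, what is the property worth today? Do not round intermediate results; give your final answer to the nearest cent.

1222495.06

D_1 = 72730.00000
D_2 = 75566.47000
D_3 = 78513.56233
Terminal value at year 3: TV = D_3×(1+g_2)/(r−g_2) = 79063.15727/0.063 = 1254970.75026
P_0 = D_1/(1+r)^1 + D_2/(1+r)^2 + D_3/(1+r)^3 + TV/(1+r)^3
    = 67971.96262 + 66002.68146 + 64090.45424 + 1024429.95900 = 1222495.05731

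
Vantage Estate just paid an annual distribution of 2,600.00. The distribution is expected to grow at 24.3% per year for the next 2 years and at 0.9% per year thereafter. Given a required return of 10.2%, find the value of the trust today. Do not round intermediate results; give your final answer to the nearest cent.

D_1 = 3231.80000
D_2 = 4017.12740
Terminal value at year 2: TV = D_2×(1+g_2)/(r−g_2) = 4053.28155/0.093 = 43583.67254
P_0 = D_1/(1+r)^1 + D_2/(1+r)^2 + TV/(1+r)^2
    = 2932.66788 + 3307.90034 + 35888.94021 = 42129.50842

42129.51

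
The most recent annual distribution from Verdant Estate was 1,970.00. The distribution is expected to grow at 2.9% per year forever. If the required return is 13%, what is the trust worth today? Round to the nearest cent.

D₁ = D₀ × (1 + g) = 1,970.00 × 1.029 = 2,027.1300
Growing perpetuity: P = D₁ / (r − g) = 2,027.1300 / (0.13 − 0.029) = 20,070.59

20070.59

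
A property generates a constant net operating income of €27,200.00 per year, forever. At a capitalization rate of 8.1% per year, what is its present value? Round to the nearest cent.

Level perpetuity: PV = C / r = €27,200.00 / 0.081 = €335,802.47

€335802.47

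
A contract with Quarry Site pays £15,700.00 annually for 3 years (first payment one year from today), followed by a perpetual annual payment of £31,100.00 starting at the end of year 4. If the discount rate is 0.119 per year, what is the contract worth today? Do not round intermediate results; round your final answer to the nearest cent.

PV of 3-year annuity: £15,700.00 × [1 − (1+0.119)^−3] / 0.119 = 37773.64434
Perpetuity value at year 3: £31,100.00 / 0.119 = 261344.53782
PV of perpetuity: 261344.53782 / (1+0.119)^3 = 186519.03852
Total PV = 37773.64434 + 186519.03852 = 224292.68286

£224292.68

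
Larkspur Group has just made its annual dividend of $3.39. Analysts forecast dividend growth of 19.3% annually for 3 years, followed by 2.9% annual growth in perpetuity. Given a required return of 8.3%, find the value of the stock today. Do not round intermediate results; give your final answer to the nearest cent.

D_1 = 4.04427
D_2 = 4.82481
D_3 = 5.75600
Terminal value at year 3: TV = D_3×(1+g_2)/(r−g_2) = 5.92293/0.054 = 109.68384
P_0 = D_1/(1+r)^1 + D_2/(1+r)^2 + D_3/(1+r)^3 + TV/(1+r)^3
    = 3.73432 + 4.11362 + 4.53143 + 86.34899 = 98.72836

$98.73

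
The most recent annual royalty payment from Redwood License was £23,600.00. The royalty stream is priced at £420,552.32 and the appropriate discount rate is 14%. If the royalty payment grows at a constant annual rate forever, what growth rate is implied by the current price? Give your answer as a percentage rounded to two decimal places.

P = D₀(1+g)/(r−g) ⇒ P(r−g) = D₀(1+g) ⇒ g(P+D₀) = P·r − D₀
g = (P·r − D₀)/(P + D₀) = (£420,552.32×0.14 − £23,600.00) / (£420,552.32 + £23,600.00) = 0.079426

7.94%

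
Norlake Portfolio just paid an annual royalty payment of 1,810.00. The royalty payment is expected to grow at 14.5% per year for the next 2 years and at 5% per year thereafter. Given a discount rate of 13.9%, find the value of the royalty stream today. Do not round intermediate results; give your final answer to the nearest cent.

25228.15

D_1 = 2072.45000
D_2 = 2372.95525
Terminal value at year 2: TV = D_2×(1+g_2)/(r−g_2) = 2491.60301/0.089 = 27995.53947
P_0 = D_1/(1+r)^1 + D_2/(1+r)^2 + TV/(1+r)^2
    = 1819.53468 + 1829.11959 + 21579.50073 = 25228.15500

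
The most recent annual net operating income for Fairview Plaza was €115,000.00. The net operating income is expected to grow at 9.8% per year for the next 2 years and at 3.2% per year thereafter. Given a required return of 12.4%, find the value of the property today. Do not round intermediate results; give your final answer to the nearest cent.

€1453091.64

D_1 = 126270.00000
D_2 = 138644.46000
Terminal value at year 2: TV = D_2×(1+g_2)/(r−g_2) = 143081.08272/0.092 = 1555229.16000
P_0 = D_1/(1+r)^1 + D_2/(1+r)^2 + TV/(1+r)^2
    = 112339.85765 + 109741.24884 + 1231010.53052 = 1453091.63701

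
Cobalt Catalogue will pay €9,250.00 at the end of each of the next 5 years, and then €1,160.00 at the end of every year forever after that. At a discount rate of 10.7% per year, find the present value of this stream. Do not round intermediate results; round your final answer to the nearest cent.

€40967.95

PV of 5-year annuity: €9,250.00 × [1 − (1+0.107)^−5] / 0.107 = 34446.62163
Perpetuity value at year 5: €1,160.00 / 0.107 = 10841.12150
PV of perpetuity: 10841.12150 / (1+0.107)^5 = 6521.32894
Total PV = 34446.62163 + 6521.32894 = 40967.95058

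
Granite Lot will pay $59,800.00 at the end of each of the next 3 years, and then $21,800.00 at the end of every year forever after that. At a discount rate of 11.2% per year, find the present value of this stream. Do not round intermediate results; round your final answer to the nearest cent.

PV of 3-year annuity: $59,800.00 × [1 − (1+0.112)^−3] / 0.112 = 145627.31162
Perpetuity value at year 3: $21,800.00 / 0.112 = 194642.85714
PV of perpetuity: 194642.85714 / (1+0.112)^3 = 141554.63986
Total PV = 145627.31162 + 141554.63986 = 287181.95148

$287181.95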